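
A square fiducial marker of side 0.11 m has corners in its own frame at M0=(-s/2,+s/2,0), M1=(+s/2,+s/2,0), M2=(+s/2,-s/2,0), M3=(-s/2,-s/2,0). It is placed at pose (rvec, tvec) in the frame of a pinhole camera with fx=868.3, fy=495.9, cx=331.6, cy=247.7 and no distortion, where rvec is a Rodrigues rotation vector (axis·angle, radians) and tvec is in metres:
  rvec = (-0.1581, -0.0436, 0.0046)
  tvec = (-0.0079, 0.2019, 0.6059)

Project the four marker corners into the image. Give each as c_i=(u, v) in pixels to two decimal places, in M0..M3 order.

Intrinsics K: fx=868.3, fy=495.9, cx=331.6, cy=247.7
Marker side s = 0.11 m; corners in marker frame (Z=0):
  M0 = (-0.0550, +0.0550, 0)
  M1 = (+0.0550, +0.0550, 0)
  M2 = (+0.0550, -0.0550, 0)
  M3 = (-0.0550, -0.0550, 0)
rvec = (-0.1581, -0.0436, 0.0046), |rvec| = θ = 0.16407 rad = 9.400°
Rodrigues: sinθ=0.16333, 1−cosθ=0.01343; R = I + sinθ·[k]× + (1−cosθ)·[k]×²:
    [+0.99904 -0.00114 -0.04377]
    [+0.00802 +0.98752 +0.15729]
    [+0.04304 -0.15749 +0.98658]
t = (-0.0079, 0.2019, 0.6059) m
M0: Pc = R·M0+t = (-0.06291, +0.25577, +0.59487); u = 868.3·(-0.06291)/0.59487 + 331.6 = 239.7737, v = 495.9·(+0.25577)/0.59487 + 247.7 = 460.9188
M1: Pc = R·M1+t = (+0.04698, +0.25665, +0.59961); u = 868.3·(+0.04698)/0.59961 + 331.6 = 399.6392, v = 495.9·(+0.25665)/0.59961 + 247.7 = 459.9647
M2: Pc = R·M2+t = (+0.04711, +0.14803, +0.61693); u = 868.3·(+0.04711)/0.61693 + 331.6 = 397.9052, v = 495.9·(+0.14803)/0.61693 + 247.7 = 366.6874
M3: Pc = R·M3+t = (-0.06278, +0.14715, +0.61219); u = 868.3·(-0.06278)/0.61219 + 331.6 = 242.5502, v = 495.9·(+0.14715)/0.61219 + 247.7 = 366.8931

c0=(239.77, 460.92) c1=(399.64, 459.96) c2=(397.91, 366.69) c3=(242.55, 366.89)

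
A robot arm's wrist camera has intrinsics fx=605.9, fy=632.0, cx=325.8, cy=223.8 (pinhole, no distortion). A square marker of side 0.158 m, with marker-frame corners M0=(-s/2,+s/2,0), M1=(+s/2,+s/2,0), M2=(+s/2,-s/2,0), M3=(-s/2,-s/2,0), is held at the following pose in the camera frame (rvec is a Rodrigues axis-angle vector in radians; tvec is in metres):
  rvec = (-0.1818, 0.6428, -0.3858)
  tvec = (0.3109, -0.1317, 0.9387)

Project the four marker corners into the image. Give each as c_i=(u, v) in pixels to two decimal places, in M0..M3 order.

c0=(500.17, 205.62) c1=(597.77, 157.59) c2=(553.99, 61.42) c3=(464.49, 115.60)

Intrinsics K: fx=605.9, fy=632.0, cx=325.8, cy=223.8
Marker side s = 0.158 m; corners in marker frame (Z=0):
  M0 = (-0.0790, +0.0790, 0)
  M1 = (+0.0790, +0.0790, 0)
  M2 = (+0.0790, -0.0790, 0)
  M3 = (-0.0790, -0.0790, 0)
rvec = (-0.1818, 0.6428, -0.3858), |rvec| = θ = 0.77142 rad = 44.199°
Rodrigues: sinθ=0.69715, 1−cosθ=0.28308; R = I + sinθ·[k]× + (1−cosθ)·[k]×²:
    [+0.73265 +0.29307 +0.61428]
    [-0.40425 +0.91348 +0.04633]
    [-0.54755 -0.28227 +0.78773]
t = (0.3109, -0.1317, 0.9387) m
M0: Pc = R·M0+t = (+0.27617, -0.02760, +0.95966); u = 605.9·(+0.27617)/0.95966 + 325.8 = 500.1679, v = 632.0·(-0.02760)/0.95966 + 223.8 = 205.6236
M1: Pc = R·M1+t = (+0.39193, -0.09147, +0.87314); u = 605.9·(+0.39193)/0.87314 + 325.8 = 597.7725, v = 632.0·(-0.09147)/0.87314 + 223.8 = 157.5913
M2: Pc = R·M2+t = (+0.34563, -0.23580, +0.91774); u = 605.9·(+0.34563)/0.91774 + 325.8 = 553.9851, v = 632.0·(-0.23580)/0.91774 + 223.8 = 61.4171
M3: Pc = R·M3+t = (+0.22987, -0.17193, +1.00426); u = 605.9·(+0.22987)/1.00426 + 325.8 = 464.4872, v = 632.0·(-0.17193)/1.00426 + 223.8 = 115.6014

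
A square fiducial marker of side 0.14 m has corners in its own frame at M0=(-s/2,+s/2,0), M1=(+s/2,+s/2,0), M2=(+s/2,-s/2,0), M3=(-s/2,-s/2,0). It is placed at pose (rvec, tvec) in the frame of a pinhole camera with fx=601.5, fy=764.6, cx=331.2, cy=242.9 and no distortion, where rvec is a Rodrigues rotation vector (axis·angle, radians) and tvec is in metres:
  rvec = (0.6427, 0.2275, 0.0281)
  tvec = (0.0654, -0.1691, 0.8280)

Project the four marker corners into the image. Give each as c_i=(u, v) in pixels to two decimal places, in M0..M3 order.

c0=(331.39, 139.29) c1=(427.32, 147.92) c2=(432.89, 26.59) c3=(326.74, 21.34)

Intrinsics K: fx=601.5, fy=764.6, cx=331.2, cy=242.9
Marker side s = 0.14 m; corners in marker frame (Z=0):
  M0 = (-0.0700, +0.0700, 0)
  M1 = (+0.0700, +0.0700, 0)
  M2 = (+0.0700, -0.0700, 0)
  M3 = (-0.0700, -0.0700, 0)
rvec = (0.6427, 0.2275, 0.0281), |rvec| = θ = 0.68236 rad = 39.096°
Rodrigues: sinθ=0.63062, 1−cosθ=0.22391; R = I + sinθ·[k]× + (1−cosθ)·[k]×²:
    [+0.97473 +0.04434 +0.21894]
    [+0.09628 +0.80098 -0.59090]
    [-0.20157 +0.59705 +0.77647]
t = (0.0654, -0.1691, 0.8280) m
M0: Pc = R·M0+t = (+0.00027, -0.11977, +0.88390); u = 601.5·(+0.00027)/0.88390 + 331.2 = 331.3858, v = 764.6·(-0.11977)/0.88390 + 242.9 = 139.2946
M1: Pc = R·M1+t = (+0.13674, -0.10629, +0.85568); u = 601.5·(+0.13674)/0.85568 + 331.2 = 427.3176, v = 764.6·(-0.10629)/0.85568 + 242.9 = 147.9226
M2: Pc = R·M2+t = (+0.13053, -0.21843, +0.77210); u = 601.5·(+0.13053)/0.77210 + 331.2 = 432.8867, v = 764.6·(-0.21843)/0.77210 + 242.9 = 26.5922
M3: Pc = R·M3+t = (-0.00594, -0.23191, +0.80032); u = 601.5·(-0.00594)/0.80032 + 331.2 = 326.7392, v = 764.6·(-0.23191)/0.80032 + 242.9 = 21.3412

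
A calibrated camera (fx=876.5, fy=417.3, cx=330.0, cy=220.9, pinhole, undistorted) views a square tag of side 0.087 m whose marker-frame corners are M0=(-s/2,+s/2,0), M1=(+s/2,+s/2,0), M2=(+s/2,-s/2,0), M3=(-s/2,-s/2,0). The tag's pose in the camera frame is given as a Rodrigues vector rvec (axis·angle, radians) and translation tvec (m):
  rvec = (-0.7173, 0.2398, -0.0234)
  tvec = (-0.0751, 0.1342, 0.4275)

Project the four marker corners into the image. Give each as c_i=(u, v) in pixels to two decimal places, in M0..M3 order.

Intrinsics K: fx=876.5, fy=417.3, cx=330.0, cy=220.9
Marker side s = 0.087 m; corners in marker frame (Z=0):
  M0 = (-0.0435, +0.0435, 0)
  M1 = (+0.0435, +0.0435, 0)
  M2 = (+0.0435, -0.0435, 0)
  M3 = (-0.0435, -0.0435, 0)
rvec = (-0.7173, 0.2398, -0.0234), |rvec| = θ = 0.75668 rad = 43.355°
Rodrigues: sinθ=0.68651, 1−cosθ=0.27288; R = I + sinθ·[k]× + (1−cosθ)·[k]×²:
    [+0.97233 -0.06075 +0.22556]
    [-0.10321 +0.75452 +0.64811]
    [-0.20956 -0.65346 +0.72738]
t = (-0.0751, 0.1342, 0.4275) m
M0: Pc = R·M0+t = (-0.12004, +0.17151, +0.40819); u = 876.5·(-0.12004)/0.40819 + 330.0 = 72.2425, v = 417.3·(+0.17151)/0.40819 + 220.9 = 396.2388
M1: Pc = R·M1+t = (-0.03545, +0.16253, +0.38996); u = 876.5·(-0.03545)/0.38996 + 330.0 = 250.3288, v = 417.3·(+0.16253)/0.38996 + 220.9 = 394.8279
M2: Pc = R·M2+t = (-0.03016, +0.09689, +0.44681); u = 876.5·(-0.03016)/0.44681 + 330.0 = 270.8336, v = 417.3·(+0.09689)/0.44681 + 220.9 = 311.3897
M3: Pc = R·M3+t = (-0.11475, +0.10587, +0.46504); u = 876.5·(-0.11475)/0.46504 + 330.0 = 113.7142, v = 417.3·(+0.10587)/0.46504 + 220.9 = 315.8994

c0=(72.24, 396.24) c1=(250.33, 394.83) c2=(270.83, 311.39) c3=(113.71, 315.90)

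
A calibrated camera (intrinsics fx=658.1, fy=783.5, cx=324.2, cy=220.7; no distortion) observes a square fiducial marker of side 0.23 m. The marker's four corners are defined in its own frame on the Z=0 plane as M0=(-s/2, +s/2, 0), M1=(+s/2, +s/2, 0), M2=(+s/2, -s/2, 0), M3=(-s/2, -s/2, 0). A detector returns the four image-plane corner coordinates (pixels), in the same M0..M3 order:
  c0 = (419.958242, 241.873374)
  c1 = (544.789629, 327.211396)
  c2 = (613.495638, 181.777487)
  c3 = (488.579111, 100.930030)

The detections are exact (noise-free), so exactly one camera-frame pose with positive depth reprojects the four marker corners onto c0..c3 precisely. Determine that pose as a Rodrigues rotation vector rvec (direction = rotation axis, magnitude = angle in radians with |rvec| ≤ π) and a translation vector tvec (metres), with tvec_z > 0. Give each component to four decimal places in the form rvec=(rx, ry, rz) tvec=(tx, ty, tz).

Intrinsics K: fx=658.1, fy=783.5, cx=324.2, cy=220.7
Marker side s = 0.23 m; corners in marker frame (Z=0):
  M0 = (-0.1150, +0.1150, 0)
  M1 = (+0.1150, +0.1150, 0)
  M2 = (+0.1150, -0.1150, 0)
  M3 = (-0.1150, -0.1150, 0)
Detected image corners:
  c0 = (419.958242, 241.873374) px
  c1 = (544.789629, 327.211396) px
  c2 = (613.495638, 181.777487) px
  c3 = (488.579111, 100.930030) px
Planar DLT: solve 8×8 A·h = b for H (H[2,2]=1):
  H  [+488.84609 -326.74221 +516.16961]
  H  [+338.92150 +610.81658 +211.99849]
  H  [-0.10467 -0.05459 +1.00000]
B = K⁻¹H; ‖b₁‖=0.924929, ‖b₂‖=0.924929; λ = 2/(‖b₁‖+‖b₂‖) = 1.081164, sign → tz>0 ⇒ λ=+1.081164
r₁ = λ·B[:,0] = (+0.85885,+0.49956,-0.11317); r₂ = λ·B[:,1] = (-0.50771,+0.85950,-0.05902)
r₃ = r₁×r₂ = (+0.06778,+0.10815,+0.99182); SVD([r₁ r₂ r₃]) → R = UVᵀ:
  R  [+0.85885 -0.50771 +0.06778]
  R  [+0.49956 +0.85950 +0.10815]
  R  [-0.11317 -0.05902 +0.99182]
t = (+0.31538, -0.01201, +1.08116) m
tr R = 2.710177; θ = arccos((tr R − 1)/2) = 0.545075 rad = 31.230°
axis k = ((R−Rᵀ)₃₂, (R−Rᵀ)₁₃, (R−Rᵀ)₂₁) / (2 sinθ) = (-0.161213, +0.174502, +0.971370)
rvec = θ·k = (-0.087873, +0.095117, +0.529469)

rvec=(-0.0879, 0.0951, 0.5295) tvec=(0.3154, -0.0120, 1.0812)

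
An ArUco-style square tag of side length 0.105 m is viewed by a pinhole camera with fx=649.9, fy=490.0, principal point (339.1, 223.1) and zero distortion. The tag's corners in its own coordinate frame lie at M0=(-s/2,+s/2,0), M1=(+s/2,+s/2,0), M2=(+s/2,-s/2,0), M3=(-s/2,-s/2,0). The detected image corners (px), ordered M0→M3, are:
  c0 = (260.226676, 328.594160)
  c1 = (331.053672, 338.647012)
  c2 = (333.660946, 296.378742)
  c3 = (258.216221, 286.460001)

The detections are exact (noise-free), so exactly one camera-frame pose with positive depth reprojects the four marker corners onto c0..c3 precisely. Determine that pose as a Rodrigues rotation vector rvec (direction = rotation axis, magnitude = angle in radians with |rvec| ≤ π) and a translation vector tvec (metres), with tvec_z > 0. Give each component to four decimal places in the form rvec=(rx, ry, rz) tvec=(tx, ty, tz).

Intrinsics K: fx=649.9, fy=490.0, cx=339.1, cy=223.1
Marker side s = 0.105 m; corners in marker frame (Z=0):
  M0 = (-0.0525, +0.0525, 0)
  M1 = (+0.0525, +0.0525, 0)
  M2 = (+0.0525, -0.0525, 0)
  M3 = (-0.0525, -0.0525, 0)
Detected image corners:
  c0 = (260.226676, 328.594160) px
  c1 = (331.053672, 338.647012) px
  c2 = (333.660946, 296.378742) px
  c3 = (258.216221, 286.460001) px
Planar DLT: solve 8×8 A·h = b for H (H[2,2]=1):
  H  [+644.84849 +175.01431 +295.45372]
  H  [+41.24869 +589.61659 +313.14015]
  H  [-0.17239 +0.60062 +1.00000]
B = K⁻¹H; ‖b₁‖=1.107826, ‖b₂‖=1.107826; λ = 2/(‖b₁‖+‖b₂‖) = 0.902669, sign → tz>0 ⇒ λ=+0.902669
r₁ = λ·B[:,0] = (+0.97684,+0.14684,-0.15561); r₂ = λ·B[:,1] = (-0.03980,+0.83933,+0.54216)
r₃ = r₁×r₂ = (+0.21022,-0.52341,+0.82574); SVD([r₁ r₂ r₃]) → R = UVᵀ:
  R  [+0.97684 -0.03980 +0.21022]
  R  [+0.14684 +0.83933 -0.52341]
  R  [-0.15561 +0.54216 +0.82574]
t = (-0.06062, +0.16587, +0.90267) m
tr R = 2.641916; θ = arccos((tr R − 1)/2) = 0.607710 rad = 34.819°
axis k = ((R−Rᵀ)₃₂, (R−Rᵀ)₁₃, (R−Rᵀ)₂₁) / (2 sinθ) = (+0.933097, +0.320342, +0.163434)
rvec = θ·k = (+0.567052, +0.194675, +0.099321)

rvec=(0.5671, 0.1947, 0.0993) tvec=(-0.0606, 0.1659, 0.9027)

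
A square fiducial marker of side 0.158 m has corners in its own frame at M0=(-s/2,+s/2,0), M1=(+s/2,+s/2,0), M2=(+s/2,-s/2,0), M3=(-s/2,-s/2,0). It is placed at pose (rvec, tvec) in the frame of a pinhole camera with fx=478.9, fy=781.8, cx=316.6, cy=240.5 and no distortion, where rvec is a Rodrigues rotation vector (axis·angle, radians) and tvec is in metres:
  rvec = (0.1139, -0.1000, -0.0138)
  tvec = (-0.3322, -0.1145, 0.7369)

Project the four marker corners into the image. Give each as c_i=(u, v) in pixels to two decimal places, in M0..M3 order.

c0=(50.48, 203.97) c1=(155.87, 201.55) c2=(151.10, 33.79) c3=(42.97, 32.64)

Intrinsics K: fx=478.9, fy=781.8, cx=316.6, cy=240.5
Marker side s = 0.158 m; corners in marker frame (Z=0):
  M0 = (-0.0790, +0.0790, 0)
  M1 = (+0.0790, +0.0790, 0)
  M2 = (+0.0790, -0.0790, 0)
  M3 = (-0.0790, -0.0790, 0)
rvec = (0.1139, -0.1000, -0.0138), |rvec| = θ = 0.15220 rad = 8.720°
Rodrigues: sinθ=0.15161, 1−cosθ=0.01156; R = I + sinθ·[k]× + (1−cosθ)·[k]×²:
    [+0.99491 +0.00806 -0.10040]
    [-0.01943 +0.99343 -0.11277]
    [+0.09883 +0.11415 +0.98854]
t = (-0.3322, -0.1145, 0.7369) m
M0: Pc = R·M0+t = (-0.41016, -0.03448, +0.73811); u = 478.9·(-0.41016)/0.73811 + 316.6 = 50.4795, v = 781.8·(-0.03448)/0.73811 + 240.5 = 203.9749
M1: Pc = R·M1+t = (-0.25296, -0.03755, +0.75373); u = 478.9·(-0.25296)/0.75373 + 316.6 = 155.8719, v = 781.8·(-0.03755)/0.75373 + 240.5 = 201.5472
M2: Pc = R·M2+t = (-0.25424, -0.19452, +0.73569); u = 478.9·(-0.25424)/0.73569 + 316.6 = 151.1024, v = 781.8·(-0.19452)/0.73569 + 240.5 = 33.7924
M3: Pc = R·M3+t = (-0.41144, -0.19145, +0.72007); u = 478.9·(-0.41144)/0.72007 + 316.6 = 42.9668, v = 781.8·(-0.19145)/0.72007 + 240.5 = 32.6431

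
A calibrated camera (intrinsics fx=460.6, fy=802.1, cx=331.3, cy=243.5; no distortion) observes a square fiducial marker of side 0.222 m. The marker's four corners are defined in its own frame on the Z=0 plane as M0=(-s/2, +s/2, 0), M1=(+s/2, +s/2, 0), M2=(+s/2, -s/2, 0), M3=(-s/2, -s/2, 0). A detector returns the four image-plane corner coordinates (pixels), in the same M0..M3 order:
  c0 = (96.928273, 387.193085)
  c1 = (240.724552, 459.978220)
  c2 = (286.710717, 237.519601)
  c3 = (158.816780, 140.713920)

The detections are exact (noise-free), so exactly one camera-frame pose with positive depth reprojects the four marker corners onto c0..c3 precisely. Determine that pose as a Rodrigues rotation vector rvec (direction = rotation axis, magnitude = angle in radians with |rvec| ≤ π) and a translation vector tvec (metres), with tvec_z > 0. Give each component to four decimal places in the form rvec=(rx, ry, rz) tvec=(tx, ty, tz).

rvec=(-0.1426, -0.4625, 0.3656) tvec=(-0.2031, 0.0552, 0.7179)

Intrinsics K: fx=460.6, fy=802.1, cx=331.3, cy=243.5
Marker side s = 0.222 m; corners in marker frame (Z=0):
  M0 = (-0.1110, +0.1110, 0)
  M1 = (+0.1110, +0.1110, 0)
  M2 = (+0.1110, -0.1110, 0)
  M3 = (-0.1110, -0.1110, 0)
Detected image corners:
  c0 = (96.928273, 387.193085) px
  c1 = (240.724552, 459.978220) px
  c2 = (286.710717, 237.519601) px
  c3 = (158.816780, 140.713920) px
Planar DLT: solve 8×8 A·h = b for H (H[2,2]=1):
  H  [+722.37734 -299.60394 +200.99536]
  H  [+558.47498 +960.56762 +305.11973]
  H  [+0.57028 -0.30088 +1.00000]
B = K⁻¹H; ‖b₁‖=1.392912, ‖b₂‖=1.392912; λ = 2/(‖b₁‖+‖b₂‖) = 0.717920, sign → tz>0 ⇒ λ=+0.717920
r₁ = λ·B[:,0] = (+0.83146,+0.37557,+0.40942); r₂ = λ·B[:,1] = (-0.31161,+0.92533,-0.21601)
r₃ = r₁×r₂ = (-0.45997,+0.05202,+0.88641); SVD([r₁ r₂ r₃]) → R = UVᵀ:
  R  [+0.83146 -0.31161 -0.45997]
  R  [+0.37557 +0.92533 +0.05202]
  R  [+0.40942 -0.21601 +0.88641]
t = (-0.20310, +0.05515, +0.71792) m
tr R = 2.643197; θ = arccos((tr R − 1)/2) = 0.606587 rad = 34.755°
axis k = ((R−Rᵀ)₃₂, (R−Rᵀ)₁₃, (R−Rᵀ)₂₁) / (2 sinθ) = (-0.235082, -0.762535, +0.602725)
rvec = θ·k = (-0.142598, -0.462544, +0.365605)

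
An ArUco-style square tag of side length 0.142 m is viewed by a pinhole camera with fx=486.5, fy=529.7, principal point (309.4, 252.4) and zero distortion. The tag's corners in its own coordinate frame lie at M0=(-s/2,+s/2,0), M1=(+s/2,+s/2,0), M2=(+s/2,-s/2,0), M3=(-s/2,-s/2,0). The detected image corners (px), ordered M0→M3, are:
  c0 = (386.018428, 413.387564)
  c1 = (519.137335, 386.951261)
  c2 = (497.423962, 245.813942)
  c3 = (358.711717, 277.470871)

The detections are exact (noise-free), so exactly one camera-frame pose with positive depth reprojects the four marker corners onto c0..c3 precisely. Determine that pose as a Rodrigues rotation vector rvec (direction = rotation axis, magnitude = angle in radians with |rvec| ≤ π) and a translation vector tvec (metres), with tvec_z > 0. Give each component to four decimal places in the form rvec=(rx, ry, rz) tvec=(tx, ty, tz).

rvec=(0.1769, 0.0820, -0.2211) tvec=(0.1361, 0.0770, 0.5082)

Intrinsics K: fx=486.5, fy=529.7, cx=309.4, cy=252.4
Marker side s = 0.142 m; corners in marker frame (Z=0):
  M0 = (-0.0710, +0.0710, 0)
  M1 = (+0.0710, +0.0710, 0)
  M2 = (+0.0710, -0.0710, 0)
  M3 = (-0.0710, -0.0710, 0)
Detected image corners:
  c0 = (386.018428, 413.387564) px
  c1 = (519.137335, 386.951261) px
  c2 = (497.423962, 245.813942) px
  c3 = (358.711717, 277.470871) px
Planar DLT: solve 8×8 A·h = b for H (H[2,2]=1):
  H  [+869.87603 +316.14832 +439.65459]
  H  [-269.37557 +1082.95092 +332.70929]
  H  [-0.19718 +0.32537 +1.00000]
B = K⁻¹H; ‖b₁‖=1.967731, ‖b₂‖=1.967731; λ = 2/(‖b₁‖+‖b₂‖) = 0.508200, sign → tz>0 ⇒ λ=+0.508200
r₁ = λ·B[:,0] = (+0.97240,-0.21069,-0.10020); r₂ = λ·B[:,1] = (+0.22509,+0.96020,+0.16535)
r₃ = r₁×r₂ = (+0.06138,-0.18334,+0.98113); SVD([r₁ r₂ r₃]) → R = UVᵀ:
  R  [+0.97240 +0.22509 +0.06138]
  R  [-0.21069 +0.96020 -0.18334]
  R  [-0.10020 +0.16535 +0.98113]
t = (+0.13606, +0.07705, +0.50820) m
tr R = 2.913738; θ = arccos((tr R − 1)/2) = 0.294770 rad = 16.889°
axis k = ((R−Rᵀ)₃₂, (R−Rᵀ)₁₃, (R−Rᵀ)₂₁) / (2 sinθ) = (+0.600123, +0.278093, -0.750011)
rvec = θ·k = (+0.176898, +0.081973, -0.221080)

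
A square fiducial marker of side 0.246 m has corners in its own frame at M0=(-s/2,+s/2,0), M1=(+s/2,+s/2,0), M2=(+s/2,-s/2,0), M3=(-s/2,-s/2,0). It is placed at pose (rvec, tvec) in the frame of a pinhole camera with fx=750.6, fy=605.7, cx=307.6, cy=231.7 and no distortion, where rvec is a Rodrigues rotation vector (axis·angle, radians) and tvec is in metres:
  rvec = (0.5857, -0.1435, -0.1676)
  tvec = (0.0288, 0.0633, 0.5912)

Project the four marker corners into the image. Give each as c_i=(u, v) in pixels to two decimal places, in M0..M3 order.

c0=(218.59, 407.53) c1=(490.23, 358.05) c2=(497.16, 161.35) c3=(152.69, 215.94)

Intrinsics K: fx=750.6, fy=605.7, cx=307.6, cy=231.7
Marker side s = 0.246 m; corners in marker frame (Z=0):
  M0 = (-0.1230, +0.1230, 0)
  M1 = (+0.1230, +0.1230, 0)
  M2 = (+0.1230, -0.1230, 0)
  M3 = (-0.1230, -0.1230, 0)
rvec = (0.5857, -0.1435, -0.1676), |rvec| = θ = 0.62588 rad = 35.860°
Rodrigues: sinθ=0.58581, 1−cosθ=0.18955; R = I + sinθ·[k]× + (1−cosθ)·[k]×²:
    [+0.97644 +0.11620 -0.18181]
    [-0.19754 +0.82041 -0.53657]
    [+0.08681 +0.55984 +0.82404]
t = (0.0288, 0.0633, 0.5912) m
M0: Pc = R·M0+t = (-0.07701, +0.18851, +0.64938); u = 750.6·(-0.07701)/0.64938 + 307.6 = 218.5868, v = 605.7·(+0.18851)/0.64938 + 231.7 = 407.5276
M1: Pc = R·M1+t = (+0.16320, +0.13991, +0.67074); u = 750.6·(+0.16320)/0.67074 + 307.6 = 490.2260, v = 605.7·(+0.13991)/0.67074 + 231.7 = 358.0465
M2: Pc = R·M2+t = (+0.13461, -0.06191, +0.53302); u = 750.6·(+0.13461)/0.53302 + 307.6 = 497.1588, v = 605.7·(-0.06191)/0.53302 + 231.7 = 161.3501
M3: Pc = R·M3+t = (-0.10560, -0.01331, +0.51166); u = 750.6·(-0.10560)/0.51166 + 307.6 = 152.6935, v = 605.7·(-0.01331)/0.51166 + 231.7 = 215.9399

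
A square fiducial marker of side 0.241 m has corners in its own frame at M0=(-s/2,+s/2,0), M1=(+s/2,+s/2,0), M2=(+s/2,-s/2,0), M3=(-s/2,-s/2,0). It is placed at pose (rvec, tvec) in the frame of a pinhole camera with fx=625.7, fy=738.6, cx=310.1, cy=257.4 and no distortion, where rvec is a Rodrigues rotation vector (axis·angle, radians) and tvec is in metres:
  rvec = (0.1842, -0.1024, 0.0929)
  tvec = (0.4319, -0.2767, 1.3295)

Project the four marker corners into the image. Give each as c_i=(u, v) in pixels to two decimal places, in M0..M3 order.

Intrinsics K: fx=625.7, fy=738.6, cx=310.1, cy=257.4
Marker side s = 0.241 m; corners in marker frame (Z=0):
  M0 = (-0.1205, +0.1205, 0)
  M1 = (+0.1205, +0.1205, 0)
  M2 = (+0.1205, -0.1205, 0)
  M3 = (-0.1205, -0.1205, 0)
rvec = (0.1842, -0.1024, 0.0929), |rvec| = θ = 0.23032 rad = 13.196°
Rodrigues: sinθ=0.22829, 1−cosθ=0.02641; R = I + sinθ·[k]× + (1−cosθ)·[k]×²:
    [+0.99048 -0.10147 -0.09298]
    [+0.08269 +0.97881 -0.18731]
    [+0.11002 +0.17784 +0.97789]
t = (0.4319, -0.2767, 1.3295) m
M0: Pc = R·M0+t = (+0.30032, -0.16872, +1.33767); u = 625.7·(+0.30032)/1.33767 + 310.1 = 450.5752, v = 738.6·(-0.16872)/1.33767 + 257.4 = 164.2423
M1: Pc = R·M1+t = (+0.53903, -0.14879, +1.36419); u = 625.7·(+0.53903)/1.36419 + 310.1 = 557.3306, v = 738.6·(-0.14879)/1.36419 + 257.4 = 176.8426
M2: Pc = R·M2+t = (+0.56348, -0.38468, +1.32133); u = 625.7·(+0.56348)/1.32133 + 310.1 = 576.9300, v = 738.6·(-0.38468)/1.32133 + 257.4 = 42.3687
M3: Pc = R·M3+t = (+0.32477, -0.40461, +1.29481); u = 625.7·(+0.32477)/1.29481 + 310.1 = 467.0423, v = 738.6·(-0.40461)/1.29481 + 257.4 = 26.5976

c0=(450.58, 164.24) c1=(557.33, 176.84) c2=(576.93, 42.37) c3=(467.04, 26.60)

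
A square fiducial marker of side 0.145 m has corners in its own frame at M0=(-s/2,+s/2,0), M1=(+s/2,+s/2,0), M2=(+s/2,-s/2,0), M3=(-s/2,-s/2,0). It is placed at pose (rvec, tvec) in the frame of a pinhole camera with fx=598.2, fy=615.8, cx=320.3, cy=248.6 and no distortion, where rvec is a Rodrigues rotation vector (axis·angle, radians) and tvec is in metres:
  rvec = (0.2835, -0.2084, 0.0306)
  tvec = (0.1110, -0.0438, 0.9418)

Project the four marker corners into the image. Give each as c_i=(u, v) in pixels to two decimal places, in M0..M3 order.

Intrinsics K: fx=598.2, fy=615.8, cx=320.3, cy=248.6
Marker side s = 0.145 m; corners in marker frame (Z=0):
  M0 = (-0.0725, +0.0725, 0)
  M1 = (+0.0725, +0.0725, 0)
  M2 = (+0.0725, -0.0725, 0)
  M3 = (-0.0725, -0.0725, 0)
rvec = (0.2835, -0.2084, 0.0306), |rvec| = θ = 0.35318 rad = 20.236°
Rodrigues: sinθ=0.34589, 1−cosθ=0.06172; R = I + sinθ·[k]× + (1−cosθ)·[k]×²:
    [+0.97805 -0.05920 -0.19980]
    [+0.00073 +0.95977 -0.28080]
    [+0.20839 +0.27449 +0.93874]
t = (0.1110, -0.0438, 0.9418) m
M0: Pc = R·M0+t = (+0.03580, +0.02573, +0.94659); u = 598.2·(+0.03580)/0.94659 + 320.3 = 342.9235, v = 615.8·(+0.02573)/0.94659 + 248.6 = 265.3385
M1: Pc = R·M1+t = (+0.17762, +0.02584, +0.97681); u = 598.2·(+0.17762)/0.97681 + 320.3 = 429.0726, v = 615.8·(+0.02584)/0.97681 + 248.6 = 264.8877
M2: Pc = R·M2+t = (+0.18620, -0.11333, +0.93701); u = 598.2·(+0.18620)/0.93701 + 320.3 = 439.1733, v = 615.8·(-0.11333)/0.93701 + 248.6 = 174.1197
M3: Pc = R·M3+t = (+0.04438, -0.11344, +0.90679); u = 598.2·(+0.04438)/0.90679 + 320.3 = 349.5795, v = 615.8·(-0.11344)/0.90679 + 248.6 = 171.5657

c0=(342.92, 265.34) c1=(429.07, 264.89) c2=(439.17, 174.12) c3=(349.58, 171.57)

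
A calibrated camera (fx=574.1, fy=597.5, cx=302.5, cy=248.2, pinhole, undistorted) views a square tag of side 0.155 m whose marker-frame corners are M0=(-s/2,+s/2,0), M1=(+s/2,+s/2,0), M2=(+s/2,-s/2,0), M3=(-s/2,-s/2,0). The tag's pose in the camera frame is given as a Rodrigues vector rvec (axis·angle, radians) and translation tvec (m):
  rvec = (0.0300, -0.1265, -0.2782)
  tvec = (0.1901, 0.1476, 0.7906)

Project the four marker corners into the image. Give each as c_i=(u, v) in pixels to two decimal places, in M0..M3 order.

c0=(402.90, 433.53) c1=(506.18, 397.45) c2=(477.65, 287.02) c3=(372.72, 320.79)

Intrinsics K: fx=574.1, fy=597.5, cx=302.5, cy=248.2
Marker side s = 0.155 m; corners in marker frame (Z=0):
  M0 = (-0.0775, +0.0775, 0)
  M1 = (+0.0775, +0.0775, 0)
  M2 = (+0.0775, -0.0775, 0)
  M3 = (-0.0775, -0.0775, 0)
rvec = (0.0300, -0.1265, -0.2782), |rvec| = θ = 0.30708 rad = 17.594°
Rodrigues: sinθ=0.30228, 1−cosθ=0.04678; R = I + sinθ·[k]× + (1−cosθ)·[k]×²:
    [+0.95367 +0.27197 -0.12866]
    [-0.27573 +0.96116 -0.01207]
    [+0.12038 +0.04699 +0.99162]
t = (0.1901, 0.1476, 0.7906) m
M0: Pc = R·M0+t = (+0.13727, +0.24346, +0.78491); u = 574.1·(+0.13727)/0.78491 + 302.5 = 402.9006, v = 597.5·(+0.24346)/0.78491 + 248.2 = 433.5287
M1: Pc = R·M1+t = (+0.28509, +0.20072, +0.80357); u = 574.1·(+0.28509)/0.80357 + 302.5 = 506.1760, v = 597.5·(+0.20072)/0.80357 + 248.2 = 397.4470
M2: Pc = R·M2+t = (+0.24293, +0.05174, +0.79629); u = 574.1·(+0.24293)/0.79629 + 302.5 = 477.6467, v = 597.5·(+0.05174)/0.79629 + 248.2 = 287.0242
M3: Pc = R·M3+t = (+0.09511, +0.09448, +0.77763); u = 574.1·(+0.09511)/0.77763 + 302.5 = 372.7194, v = 597.5·(+0.09448)/0.77763 + 248.2 = 320.7943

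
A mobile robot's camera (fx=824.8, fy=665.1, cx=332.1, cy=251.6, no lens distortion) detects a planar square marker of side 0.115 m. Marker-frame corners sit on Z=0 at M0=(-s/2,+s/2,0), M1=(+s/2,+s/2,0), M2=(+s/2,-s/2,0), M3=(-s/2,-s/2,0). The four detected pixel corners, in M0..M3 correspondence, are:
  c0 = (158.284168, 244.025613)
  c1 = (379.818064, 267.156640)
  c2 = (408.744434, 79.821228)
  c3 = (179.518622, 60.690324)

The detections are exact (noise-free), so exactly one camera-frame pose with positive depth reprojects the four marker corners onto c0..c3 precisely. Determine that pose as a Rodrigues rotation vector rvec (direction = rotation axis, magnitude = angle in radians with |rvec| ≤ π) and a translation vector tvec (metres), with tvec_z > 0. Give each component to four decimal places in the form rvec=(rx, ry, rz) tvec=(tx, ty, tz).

rvec=(0.1074, 0.0976, 0.1220) tvec=(-0.0261, -0.0543, 0.4135)

Intrinsics K: fx=824.8, fy=665.1, cx=332.1, cy=251.6
Marker side s = 0.115 m; corners in marker frame (Z=0):
  M0 = (-0.0575, +0.0575, 0)
  M1 = (+0.0575, +0.0575, 0)
  M2 = (+0.0575, -0.0575, 0)
  M3 = (-0.0575, -0.0575, 0)
Detected image corners:
  c0 = (158.284168, 244.025613) px
  c1 = (379.818064, 267.156640) px
  c2 = (408.744434, 79.821228) px
  c3 = (179.518622, 60.690324) px
Planar DLT: solve 8×8 A·h = b for H (H[2,2]=1):
  H  [+1897.70547 -140.95612 +279.97752]
  H  [+148.38198 +1655.77815 +164.24217]
  H  [-0.21874 +0.27243 +1.00000]
B = K⁻¹H; ‖b₁‖=2.418293, ‖b₂‖=2.418293; λ = 2/(‖b₁‖+‖b₂‖) = 0.413515, sign → tz>0 ⇒ λ=+0.413515
r₁ = λ·B[:,0] = (+0.98784,+0.12647,-0.09045); r₂ = λ·B[:,1] = (-0.11603,+0.98684,+0.11265)
r₃ = r₁×r₂ = (+0.10351,-0.10079,+0.98951); SVD([r₁ r₂ r₃]) → R = UVᵀ:
  R  [+0.98784 -0.11603 +0.10351]
  R  [+0.12647 +0.98684 -0.10079]
  R  [-0.09045 +0.11265 +0.98951]
t = (-0.02613, -0.05431, +0.41351) m
tr R = 2.964183; θ = arccos((tr R − 1)/2) = 0.189537 rad = 10.860°
axis k = ((R−Rᵀ)₃₂, (R−Rᵀ)₁₃, (R−Rᵀ)₂₁) / (2 sinθ) = (+0.566448, +0.514749, +0.643561)
rvec = θ·k = (+0.107363, +0.097564, +0.121979)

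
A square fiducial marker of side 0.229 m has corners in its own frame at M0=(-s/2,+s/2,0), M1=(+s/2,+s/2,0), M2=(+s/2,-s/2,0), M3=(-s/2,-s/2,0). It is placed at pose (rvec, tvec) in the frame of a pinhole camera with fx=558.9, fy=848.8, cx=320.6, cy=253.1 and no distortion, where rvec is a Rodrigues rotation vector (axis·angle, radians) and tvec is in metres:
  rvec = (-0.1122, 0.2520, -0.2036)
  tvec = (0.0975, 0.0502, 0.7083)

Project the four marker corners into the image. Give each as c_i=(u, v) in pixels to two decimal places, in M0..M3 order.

c0=(328.52, 472.55) c1=(511.41, 427.98) c2=(468.82, 148.71) c3=(296.55, 211.52)

Intrinsics K: fx=558.9, fy=848.8, cx=320.6, cy=253.1
Marker side s = 0.229 m; corners in marker frame (Z=0):
  M0 = (-0.1145, +0.1145, 0)
  M1 = (+0.1145, +0.1145, 0)
  M2 = (+0.1145, -0.1145, 0)
  M3 = (-0.1145, -0.1145, 0)
rvec = (-0.1122, 0.2520, -0.2036), |rvec| = θ = 0.34285 rad = 19.644°
Rodrigues: sinθ=0.33617, 1−cosθ=0.05820; R = I + sinθ·[k]× + (1−cosθ)·[k]×²:
    [+0.94803 +0.18564 +0.25840]
    [-0.21363 +0.97324 +0.08461]
    [-0.23578 -0.13542 +0.96232]
t = (0.0975, 0.0502, 0.7083) m
M0: Pc = R·M0+t = (+0.01021, +0.18610, +0.71979); u = 558.9·(+0.01021)/0.71979 + 320.6 = 328.5242, v = 848.8·(+0.18610)/0.71979 + 253.1 = 472.5516
M1: Pc = R·M1+t = (+0.22731, +0.13718, +0.66580); u = 558.9·(+0.22731)/0.66580 + 320.6 = 511.4100, v = 848.8·(+0.13718)/0.66580 + 253.1 = 427.9794
M2: Pc = R·M2+t = (+0.18479, -0.08570, +0.69681); u = 558.9·(+0.18479)/0.69681 + 320.6 = 468.8211, v = 848.8·(-0.08570)/0.69681 + 253.1 = 148.7098
M3: Pc = R·M3+t = (-0.03231, -0.03678, +0.75080); u = 558.9·(-0.03231)/0.75080 + 320.6 = 296.5520, v = 848.8·(-0.03678)/0.75080 + 253.1 = 211.5247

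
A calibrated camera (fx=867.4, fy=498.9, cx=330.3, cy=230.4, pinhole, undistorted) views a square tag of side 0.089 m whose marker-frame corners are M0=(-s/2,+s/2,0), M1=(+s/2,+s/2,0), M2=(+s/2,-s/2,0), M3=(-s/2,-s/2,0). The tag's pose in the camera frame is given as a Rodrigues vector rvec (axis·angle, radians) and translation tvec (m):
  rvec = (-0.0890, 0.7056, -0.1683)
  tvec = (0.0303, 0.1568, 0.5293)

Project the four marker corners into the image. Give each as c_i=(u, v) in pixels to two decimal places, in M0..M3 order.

Intrinsics K: fx=867.4, fy=498.9, cx=330.3, cy=230.4
Marker side s = 0.089 m; corners in marker frame (Z=0):
  M0 = (-0.0445, +0.0445, 0)
  M1 = (+0.0445, +0.0445, 0)
  M2 = (+0.0445, -0.0445, 0)
  M3 = (-0.0445, -0.0445, 0)
rvec = (-0.0890, 0.7056, -0.1683), |rvec| = θ = 0.73083 rad = 41.874°
Rodrigues: sinθ=0.66749, 1−cosθ=0.25538; R = I + sinθ·[k]× + (1−cosθ)·[k]×²:
    [+0.74841 +0.12369 +0.65161]
    [-0.18374 +0.98267 +0.02451]
    [-0.63728 -0.13807 +0.75816]
t = (0.0303, 0.1568, 0.5293) m
M0: Pc = R·M0+t = (+0.00250, +0.20871, +0.55152); u = 867.4·(+0.00250)/0.55152 + 330.3 = 334.2319, v = 498.9·(+0.20871)/0.55152 + 230.4 = 419.1945
M1: Pc = R·M1+t = (+0.06911, +0.19235, +0.49480); u = 867.4·(+0.06911)/0.49480 + 330.3 = 451.4494, v = 498.9·(+0.19235)/0.49480 + 230.4 = 424.3474
M2: Pc = R·M2+t = (+0.05810, +0.10489, +0.50708); u = 867.4·(+0.05810)/0.50708 + 330.3 = 429.6836, v = 498.9·(+0.10489)/0.50708 + 230.4 = 333.6017
M3: Pc = R·M3+t = (-0.00851, +0.12125, +0.56380); u = 867.4·(-0.00851)/0.56380 + 330.3 = 317.2104, v = 498.9·(+0.12125)/0.56380 + 230.4 = 337.6900

c0=(334.23, 419.19) c1=(451.45, 424.35) c2=(429.68, 333.60) c3=(317.21, 337.69)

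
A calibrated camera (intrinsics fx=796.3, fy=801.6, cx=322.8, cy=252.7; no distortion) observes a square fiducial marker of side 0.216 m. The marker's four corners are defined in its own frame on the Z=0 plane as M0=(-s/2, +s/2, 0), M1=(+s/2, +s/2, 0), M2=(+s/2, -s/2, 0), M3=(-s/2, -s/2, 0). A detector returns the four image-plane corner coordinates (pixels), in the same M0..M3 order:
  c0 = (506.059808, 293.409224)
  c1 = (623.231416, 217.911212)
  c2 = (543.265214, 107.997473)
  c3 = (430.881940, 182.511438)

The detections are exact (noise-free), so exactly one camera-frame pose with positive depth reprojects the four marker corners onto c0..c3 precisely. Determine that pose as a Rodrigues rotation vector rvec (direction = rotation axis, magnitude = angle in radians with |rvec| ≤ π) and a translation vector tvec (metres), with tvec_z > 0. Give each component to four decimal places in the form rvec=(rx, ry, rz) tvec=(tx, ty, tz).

rvec=(-0.1668, 0.1332, -0.5727) tvec=(0.3243, -0.0843, 1.2780)

Intrinsics K: fx=796.3, fy=801.6, cx=322.8, cy=252.7
Marker side s = 0.216 m; corners in marker frame (Z=0):
  M0 = (-0.1080, +0.1080, 0)
  M1 = (+0.1080, +0.1080, 0)
  M2 = (+0.1080, -0.1080, 0)
  M3 = (-0.1080, -0.1080, 0)
Detected image corners:
  c0 = (506.059808, 293.409224) px
  c1 = (623.231416, 217.911212) px
  c2 = (543.265214, 107.997473) px
  c3 = (430.881940, 182.511438) px
Planar DLT: solve 8×8 A·h = b for H (H[2,2]=1):
  H  [+498.77897 +279.39980 +524.84299]
  H  [-359.56992 +480.78806 +199.80392]
  H  [-0.06165 -0.15148 +1.00000]
B = K⁻¹H; ‖b₁‖=0.782448, ‖b₂‖=0.782448; λ = 2/(‖b₁‖+‖b₂‖) = 1.278041, sign → tz>0 ⇒ λ=+1.278041
r₁ = λ·B[:,0] = (+0.83246,-0.54845,-0.07879); r₂ = λ·B[:,1] = (+0.52691,+0.82758,-0.19360)
r₃ = r₁×r₂ = (+0.17138,+0.11965,+0.97791); SVD([r₁ r₂ r₃]) → R = UVᵀ:
  R  [+0.83246 +0.52691 +0.17138]
  R  [-0.54845 +0.82758 +0.11965]
  R  [-0.07879 -0.19360 +0.97791]
t = (+0.32427, -0.08434, +1.27804) m
tr R = 2.637958; θ = arccos((tr R − 1)/2) = 0.611167 rad = 35.017°
axis k = ((R−Rᵀ)₃₂, (R−Rᵀ)₁₃, (R−Rᵀ)₂₁) / (2 sinθ) = (-0.272944, +0.217979, -0.937009)
rvec = θ·k = (-0.166815, +0.133222, -0.572669)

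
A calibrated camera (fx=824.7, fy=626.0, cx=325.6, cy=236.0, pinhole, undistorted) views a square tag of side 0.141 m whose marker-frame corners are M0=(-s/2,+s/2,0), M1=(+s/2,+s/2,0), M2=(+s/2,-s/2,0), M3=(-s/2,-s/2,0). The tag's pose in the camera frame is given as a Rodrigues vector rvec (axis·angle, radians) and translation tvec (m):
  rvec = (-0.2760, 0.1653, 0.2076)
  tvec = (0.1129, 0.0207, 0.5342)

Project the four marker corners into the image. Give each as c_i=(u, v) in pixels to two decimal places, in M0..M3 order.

Intrinsics K: fx=824.7, fy=626.0, cx=325.6, cy=236.0
Marker side s = 0.141 m; corners in marker frame (Z=0):
  M0 = (-0.0705, +0.0705, 0)
  M1 = (+0.0705, +0.0705, 0)
  M2 = (+0.0705, -0.0705, 0)
  M3 = (-0.0705, -0.0705, 0)
rvec = (-0.2760, 0.1653, 0.2076), |rvec| = θ = 0.38288 rad = 21.937°
Rodrigues: sinθ=0.37359, 1−cosθ=0.07241; R = I + sinθ·[k]× + (1−cosθ)·[k]×²:
    [+0.96522 -0.22510 +0.13299]
    [+0.18003 +0.94109 +0.28626]
    [-0.18959 -0.25236 +0.94888]
t = (0.1129, 0.0207, 0.5342) m
M0: Pc = R·M0+t = (+0.02898, +0.07435, +0.52978); u = 824.7·(+0.02898)/0.52978 + 325.6 = 370.7174, v = 626.0·(+0.07435)/0.52978 + 236.0 = 323.8598
M1: Pc = R·M1+t = (+0.16508, +0.09974, +0.50304); u = 824.7·(+0.16508)/0.50304 + 325.6 = 596.2333, v = 626.0·(+0.09974)/0.50304 + 236.0 = 360.1178
M2: Pc = R·M2+t = (+0.19682, -0.03295, +0.53862); u = 824.7·(+0.19682)/0.53862 + 325.6 = 626.9511, v = 626.0·(-0.03295)/0.53862 + 236.0 = 197.6996
M3: Pc = R·M3+t = (+0.06072, -0.05834, +0.56536); u = 824.7·(+0.06072)/0.56536 + 325.6 = 414.1761, v = 626.0·(-0.05834)/0.56536 + 236.0 = 171.4034

c0=(370.72, 323.86) c1=(596.23, 360.12) c2=(626.95, 197.70) c3=(414.18, 171.40)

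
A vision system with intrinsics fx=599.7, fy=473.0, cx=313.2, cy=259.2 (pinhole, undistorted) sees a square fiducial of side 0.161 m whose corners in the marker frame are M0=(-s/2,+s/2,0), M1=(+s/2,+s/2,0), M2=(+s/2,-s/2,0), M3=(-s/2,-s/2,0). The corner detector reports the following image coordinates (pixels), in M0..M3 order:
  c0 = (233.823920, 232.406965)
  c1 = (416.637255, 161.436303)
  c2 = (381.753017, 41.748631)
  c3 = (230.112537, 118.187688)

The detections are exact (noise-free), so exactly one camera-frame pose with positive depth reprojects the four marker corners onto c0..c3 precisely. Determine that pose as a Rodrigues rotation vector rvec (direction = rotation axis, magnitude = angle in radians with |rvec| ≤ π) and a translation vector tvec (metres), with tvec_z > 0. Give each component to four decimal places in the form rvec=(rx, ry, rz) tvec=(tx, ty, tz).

Intrinsics K: fx=599.7, fy=473.0, cx=313.2, cy=259.2
Marker side s = 0.161 m; corners in marker frame (Z=0):
  M0 = (-0.0805, +0.0805, 0)
  M1 = (+0.0805, +0.0805, 0)
  M2 = (+0.0805, -0.0805, 0)
  M3 = (-0.0805, -0.0805, 0)
Detected image corners:
  c0 = (233.823920, 232.406965) px
  c1 = (416.637255, 161.436303) px
  c2 = (381.753017, 41.748631) px
  c3 = (230.112537, 118.187688) px
Planar DLT: solve 8×8 A·h = b for H (H[2,2]=1):
  H  [+730.41193 -218.30754 +308.36698]
  H  [-590.87859 +580.01597 +136.33218]
  H  [-0.95093 -1.04809 +1.00000]
B = K⁻¹H; ‖b₁‖=2.091473, ‖b₂‖=2.091473; λ = 2/(‖b₁‖+‖b₂‖) = 0.478132, sign → tz>0 ⇒ λ=+0.478132
r₁ = λ·B[:,0] = (+0.81980,-0.34813,-0.45467); r₂ = λ·B[:,1] = (+0.08767,+0.86092,-0.50113)
r₃ = r₁×r₂ = (+0.56590,+0.37097,+0.73631); SVD([r₁ r₂ r₃]) → R = UVᵀ:
  R  [+0.81980 +0.08767 +0.56590]
  R  [-0.34813 +0.86092 +0.37097]
  R  [-0.45467 -0.50113 +0.73631]
t = (-0.00385, -0.12420, +0.47813) m
tr R = 2.417032; θ = arccos((tr R − 1)/2) = 0.783404 rad = 44.886°
axis k = ((R−Rᵀ)₃₂, (R−Rᵀ)₁₃, (R−Rᵀ)₂₁) / (2 sinθ) = (-0.617897, +0.723093, -0.308773)
rvec = θ·k = (-0.484062, +0.566473, -0.241894)

rvec=(-0.4841, 0.5665, -0.2419) tvec=(-0.0039, -0.1242, 0.4781)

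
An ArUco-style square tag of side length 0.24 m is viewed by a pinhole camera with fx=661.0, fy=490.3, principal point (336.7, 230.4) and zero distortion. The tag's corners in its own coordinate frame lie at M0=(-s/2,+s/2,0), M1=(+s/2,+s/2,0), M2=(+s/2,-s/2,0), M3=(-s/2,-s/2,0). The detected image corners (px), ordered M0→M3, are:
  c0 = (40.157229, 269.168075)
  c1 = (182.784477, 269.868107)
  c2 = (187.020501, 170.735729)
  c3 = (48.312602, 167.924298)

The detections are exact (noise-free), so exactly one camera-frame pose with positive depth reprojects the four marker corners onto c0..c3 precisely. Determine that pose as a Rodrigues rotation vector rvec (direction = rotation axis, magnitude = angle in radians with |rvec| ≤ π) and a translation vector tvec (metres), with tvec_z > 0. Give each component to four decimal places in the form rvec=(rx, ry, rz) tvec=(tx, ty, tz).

rvec=(-0.1304, -0.1053, 0.0083) tvec=(-0.3888, -0.0276, 1.1612)

Intrinsics K: fx=661.0, fy=490.3, cx=336.7, cy=230.4
Marker side s = 0.24 m; corners in marker frame (Z=0):
  M0 = (-0.1200, +0.1200, 0)
  M1 = (+0.1200, +0.1200, 0)
  M2 = (+0.1200, -0.1200, 0)
  M3 = (-0.1200, -0.1200, 0)
Detected image corners:
  c0 = (40.157229, 269.168075) px
  c1 = (182.784477, 269.868107) px
  c2 = (187.020501, 170.735729) px
  c3 = (48.312602, 167.924298) px
Planar DLT: solve 8×8 A·h = b for H (H[2,2]=1):
  H  [+596.29041 -38.57513 +115.36809]
  H  [+27.07353 +392.79681 +218.75941]
  H  [+0.08977 -0.11214 +1.00000]
B = K⁻¹H; ‖b₁‖=0.861165, ‖b₂‖=0.861165; λ = 2/(‖b₁‖+‖b₂‖) = 1.161217, sign → tz>0 ⇒ λ=+1.161217
r₁ = λ·B[:,0] = (+0.99444,+0.01513,+0.10425); r₂ = λ·B[:,1] = (-0.00144,+0.99148,-0.13022)
r₃ = r₁×r₂ = (-0.10533,+0.12934,+0.98599); SVD([r₁ r₂ r₃]) → R = UVᵀ:
  R  [+0.99444 -0.00144 -0.10533]
  R  [+0.01513 +0.99148 +0.12934]
  R  [+0.10425 -0.13022 +0.98599]
t = (-0.38883, -0.02757, +1.16122) m
tr R = 2.971910; θ = arccos((tr R − 1)/2) = 0.167797 rad = 9.614°
axis k = ((R−Rᵀ)₃₂, (R−Rᵀ)₁₃, (R−Rᵀ)₂₁) / (2 sinθ) = (-0.777082, -0.627441, +0.049605)
rvec = θ·k = (-0.130392, -0.105283, +0.008324)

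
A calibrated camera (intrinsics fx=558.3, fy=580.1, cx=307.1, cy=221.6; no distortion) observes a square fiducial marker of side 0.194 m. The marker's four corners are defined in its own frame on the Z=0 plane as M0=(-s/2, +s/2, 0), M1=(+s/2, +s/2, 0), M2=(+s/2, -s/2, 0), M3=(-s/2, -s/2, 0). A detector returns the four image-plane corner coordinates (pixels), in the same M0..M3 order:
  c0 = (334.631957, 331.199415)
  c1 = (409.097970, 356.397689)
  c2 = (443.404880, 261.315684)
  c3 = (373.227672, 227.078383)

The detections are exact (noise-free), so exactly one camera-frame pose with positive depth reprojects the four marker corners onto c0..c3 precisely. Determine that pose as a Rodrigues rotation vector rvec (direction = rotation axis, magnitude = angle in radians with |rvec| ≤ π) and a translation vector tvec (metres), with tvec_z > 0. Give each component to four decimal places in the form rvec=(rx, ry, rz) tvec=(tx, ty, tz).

rvec=(0.0396, -0.5481, 0.3831) tvec=(0.1611, 0.1331, 1.0605)

Intrinsics K: fx=558.3, fy=580.1, cx=307.1, cy=221.6
Marker side s = 0.194 m; corners in marker frame (Z=0):
  M0 = (-0.0970, +0.0970, 0)
  M1 = (+0.0970, +0.0970, 0)
  M2 = (+0.0970, -0.0970, 0)
  M3 = (-0.0970, -0.0970, 0)
Detected image corners:
  c0 = (334.631957, 331.199415) px
  c1 = (409.097970, 356.397689) px
  c2 = (443.404880, 261.315684) px
  c3 = (373.227672, 227.078383) px
Planar DLT: solve 8×8 A·h = b for H (H[2,2]=1):
  H  [+562.28097 -211.07653 +391.90247]
  H  [+296.18231 +494.44680 +294.40462]
  H  [+0.48592 -0.06077 +1.00000]
B = K⁻¹H; ‖b₁‖=0.942910, ‖b₂‖=0.942910; λ = 2/(‖b₁‖+‖b₂‖) = 1.060547, sign → tz>0 ⇒ λ=+1.060547
r₁ = λ·B[:,0] = (+0.78464,+0.34462,+0.51535); r₂ = λ·B[:,1] = (-0.36551,+0.92857,-0.06445)
r₃ = r₁×r₂ = (-0.50074,-0.13780,+0.85456); SVD([r₁ r₂ r₃]) → R = UVᵀ:
  R  [+0.78464 -0.36551 -0.50074]
  R  [+0.34462 +0.92857 -0.13780]
  R  [+0.51535 -0.06445 +0.85456]
t = (+0.16109, +0.13310, +1.06055) m
tr R = 2.567766; θ = arccos((tr R − 1)/2) = 0.669901 rad = 38.382°
axis k = ((R−Rᵀ)₃₂, (R−Rᵀ)₁₃, (R−Rᵀ)₂₁) / (2 sinθ) = (+0.059070, -0.818228, +0.571851)
rvec = θ·k = (+0.039571, -0.548132, +0.383083)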